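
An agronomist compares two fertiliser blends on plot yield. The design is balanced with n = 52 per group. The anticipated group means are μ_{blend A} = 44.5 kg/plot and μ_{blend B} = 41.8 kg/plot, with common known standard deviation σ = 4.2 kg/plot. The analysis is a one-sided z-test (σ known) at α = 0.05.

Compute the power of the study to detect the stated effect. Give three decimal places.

Power ≈ 0.949

Standardized effect: d = |μ_{blend A} − μ_{blend B}| / σ = |44.5 − 41.8| / 4.2 = 0.6429
Noncentrality parameter: δ = d·√(n/2) = 0.6429 × √(52/2) = 3.2779
Critical value for a one-sided test at α = 0.05: z_α = 1.645.
Power = P(Z > 1.645 − δ) = Φ(1.633) = 0.9488.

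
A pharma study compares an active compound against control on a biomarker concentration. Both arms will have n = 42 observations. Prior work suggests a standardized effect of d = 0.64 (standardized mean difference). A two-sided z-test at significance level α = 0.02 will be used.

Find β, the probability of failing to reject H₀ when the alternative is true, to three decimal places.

Noncentrality parameter: δ = d·√(n/2) = 0.64 × √(42/2) = 2.9328
Critical value for a two-sided test at α = 0.02: z_{α/2} = 2.326.
Power = Φ(δ − 2.326) + Φ(−δ − 2.326) = Φ(0.607) + Φ(-5.259) = 0.7279 + 0.0000 = 0.7279.
Type II error: β = 1 − power = 1 − 0.7279 = 0.2721.

β ≈ 0.272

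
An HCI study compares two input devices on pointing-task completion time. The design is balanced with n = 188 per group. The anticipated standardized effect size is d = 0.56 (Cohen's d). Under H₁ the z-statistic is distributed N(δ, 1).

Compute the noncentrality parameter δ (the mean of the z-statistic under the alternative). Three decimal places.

δ ≈ 5.429

The noncentrality parameter scales effect size by the design's sample-size factor: δ = d·√(n/2) = 0.56 × √(188/2) = 5.4294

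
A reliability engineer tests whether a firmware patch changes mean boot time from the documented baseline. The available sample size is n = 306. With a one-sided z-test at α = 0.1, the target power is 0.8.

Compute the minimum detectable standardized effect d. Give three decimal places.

Required noncentrality: δ = z_{0.1} + z_{0.20} = 1.282 + 0.842 = 2.123.
δ = d·√n ⇒ d = δ/√n = 2.123/√306 = 0.1214.

d ≈ 0.121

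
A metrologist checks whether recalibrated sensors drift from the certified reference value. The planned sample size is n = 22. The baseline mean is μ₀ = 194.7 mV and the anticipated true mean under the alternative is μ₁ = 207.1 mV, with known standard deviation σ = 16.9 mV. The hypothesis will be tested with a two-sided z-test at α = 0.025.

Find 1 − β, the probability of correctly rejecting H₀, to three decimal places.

Power ≈ 0.885

Standardized effect: d = |μ₁ − μ₀| / σ = |207.1 − 194.7| / 16.9 = 0.7337
Noncentrality parameter: δ = d·√n = 0.7337 × √22 = 3.4415
Two-sided α = 0.025 → critical value z_{0.0125} = 2.241.
Power = Φ(δ − 2.241) + Φ(−δ − 2.241) = Φ(1.200) + Φ(-5.683) = 0.8849 + 0.0000 = 0.8849.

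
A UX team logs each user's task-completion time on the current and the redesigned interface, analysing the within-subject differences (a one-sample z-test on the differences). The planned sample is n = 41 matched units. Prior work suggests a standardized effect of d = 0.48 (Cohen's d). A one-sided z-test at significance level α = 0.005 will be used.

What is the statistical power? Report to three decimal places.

Power ≈ 0.691

Noncentrality parameter: δ = d·√n = 0.48 × √41 = 3.0735
Critical value for a one-sided test at α = 0.005: z_α = 2.576.
Power = P(Z > 2.576 − δ) = Φ(0.498) = 0.6906.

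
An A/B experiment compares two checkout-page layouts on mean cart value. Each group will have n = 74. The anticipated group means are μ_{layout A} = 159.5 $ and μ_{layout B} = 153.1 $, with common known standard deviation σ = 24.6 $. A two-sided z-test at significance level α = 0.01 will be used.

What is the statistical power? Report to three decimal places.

Standardized effect: d = |μ_{layout A} − μ_{layout B}| / σ = |159.5 − 153.1| / 24.6 = 0.2602
Noncentrality parameter: δ = d·√(n/2) = 0.2602 × √(74/2) = 1.5825
Two-sided α = 0.01 → critical value z_{0.005} = 2.576.
Power = Φ(δ − 2.576) + Φ(−δ − 2.576) = Φ(-0.993) + Φ(-4.158) = 0.1603 + 0.0000 = 0.1603.

Power ≈ 0.160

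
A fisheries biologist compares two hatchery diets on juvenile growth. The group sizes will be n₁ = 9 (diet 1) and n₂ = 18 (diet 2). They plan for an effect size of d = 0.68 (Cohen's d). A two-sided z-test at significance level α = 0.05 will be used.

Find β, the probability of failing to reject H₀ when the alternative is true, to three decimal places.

β ≈ 0.616

Noncentrality parameter: δ = d / √(1/n₁ + 1/n₂) = 0.68 / √(1/9 + 1/18) = 1.6657
Critical value for a two-sided test at α = 0.05: z_{α/2} = 1.960.
Power = Φ(δ − 1.960) + Φ(−δ − 1.960) = Φ(-0.294) + Φ(-3.626) = 0.3843 + 0.0001 = 0.3844.
Type II error: β = 1 − power = 1 − 0.3844 = 0.6156.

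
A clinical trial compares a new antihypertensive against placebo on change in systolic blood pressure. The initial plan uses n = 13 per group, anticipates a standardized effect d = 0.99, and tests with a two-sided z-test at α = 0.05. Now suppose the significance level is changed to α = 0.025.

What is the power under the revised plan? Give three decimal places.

Power ≈ 0.611

δ = d·√(n/2) = 0.99 × √(13/2) = 2.5240 (unchanged). New critical value: z_{0.0125} = 2.241.
Revised power = Φ(δ − 2.241) + Φ(−δ − 2.241) = Φ(0.283) + Φ(-4.765) = 0.6113 + 0.0000 = 0.6113.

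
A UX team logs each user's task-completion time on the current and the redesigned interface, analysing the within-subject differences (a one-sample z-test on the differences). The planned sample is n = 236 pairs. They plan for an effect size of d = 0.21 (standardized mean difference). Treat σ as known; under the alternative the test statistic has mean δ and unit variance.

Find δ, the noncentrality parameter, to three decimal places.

δ ≈ 3.226

The noncentrality parameter scales effect size by the design's sample-size factor: δ = d·√n = 0.21 × √236 = 3.2261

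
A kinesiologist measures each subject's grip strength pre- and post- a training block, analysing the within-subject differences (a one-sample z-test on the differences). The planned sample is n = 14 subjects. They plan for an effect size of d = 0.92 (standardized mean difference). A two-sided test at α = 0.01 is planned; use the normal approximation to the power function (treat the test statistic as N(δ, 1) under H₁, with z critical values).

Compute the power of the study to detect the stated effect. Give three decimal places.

Noncentrality parameter: δ = d·√n = 0.92 × √14 = 3.4423
Two-sided α = 0.01 → critical value z_{0.005} = 2.576.
Power = Φ(δ − 2.576) + Φ(−δ − 2.576) = Φ(0.866) + Φ(-6.018) = 0.8069 + 0.0000 = 0.8069.

Power ≈ 0.807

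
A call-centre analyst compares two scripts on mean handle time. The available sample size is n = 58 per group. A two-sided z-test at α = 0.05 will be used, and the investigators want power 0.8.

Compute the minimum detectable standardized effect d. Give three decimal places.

Need Φ(δ − 1.960) = 0.8, so δ = 1.960 + 0.842 = 2.802.
(The second rejection-region term Φ(−δ − z_{α/2}) is negligible and dropped.)
δ = d·√(n/2) ⇒ d = δ/√(n/2) = 2.802/√(58/2) = 0.5202.

d ≈ 0.520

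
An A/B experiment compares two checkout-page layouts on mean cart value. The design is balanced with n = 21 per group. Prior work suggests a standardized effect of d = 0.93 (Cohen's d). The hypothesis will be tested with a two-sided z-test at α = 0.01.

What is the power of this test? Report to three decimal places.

Power ≈ 0.669

Noncentrality parameter: δ = d·√(n/2) = 0.93 × √(21/2) = 3.0135
Critical value for a two-sided test at α = 0.01: z_{α/2} = 2.576.
Power = Φ(δ − 2.576) + Φ(−δ − 2.576) = Φ(0.438) + Φ(-5.589) = 0.6692 + 0.0000 = 0.6692.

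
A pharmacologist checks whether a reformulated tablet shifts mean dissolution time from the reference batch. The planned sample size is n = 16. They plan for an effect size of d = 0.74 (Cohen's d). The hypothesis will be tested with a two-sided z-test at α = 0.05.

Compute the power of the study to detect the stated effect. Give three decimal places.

Noncentrality parameter: δ = d·√n = 0.74 × √16 = 2.9600
Two-sided α = 0.05 → critical value z_{0.025} = 1.960.
Power = Φ(δ − 1.960) + Φ(−δ − 1.960) = Φ(1.000) + Φ(-4.920) = 0.8414 + 0.0000 = 0.8414.

Power ≈ 0.841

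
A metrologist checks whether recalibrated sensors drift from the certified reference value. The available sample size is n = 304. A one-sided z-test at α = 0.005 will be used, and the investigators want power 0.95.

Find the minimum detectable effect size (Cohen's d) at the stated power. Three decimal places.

d ≈ 0.242

Need Φ(δ − 2.576) = 0.95, so δ = 2.576 + 1.645 = 4.221.
δ = d·√n ⇒ d = δ/√n = 4.221/√304 = 0.2421.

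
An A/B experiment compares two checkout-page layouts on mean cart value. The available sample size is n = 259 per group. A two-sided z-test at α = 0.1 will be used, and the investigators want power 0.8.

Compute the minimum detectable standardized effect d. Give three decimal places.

d ≈ 0.218

Required noncentrality: δ = z_{0.05} + z_{0.20} = 1.645 + 0.842 = 2.486.
(Lower-tail contribution to power is negligible for δ > 0.)
δ = d·√(n/2) ⇒ d = δ/√(n/2) = 2.486/√(259/2) = 0.2185.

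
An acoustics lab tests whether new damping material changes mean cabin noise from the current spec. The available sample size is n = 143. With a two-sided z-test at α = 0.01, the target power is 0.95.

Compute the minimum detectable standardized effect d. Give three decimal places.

d ≈ 0.353

Required noncentrality: δ = z_{0.005} + z_{0.05} = 2.576 + 1.645 = 4.221.
(Lower-tail contribution to power is negligible for δ > 0.)
δ = d·√n ⇒ d = δ/√n = 4.221/√143 = 0.3530.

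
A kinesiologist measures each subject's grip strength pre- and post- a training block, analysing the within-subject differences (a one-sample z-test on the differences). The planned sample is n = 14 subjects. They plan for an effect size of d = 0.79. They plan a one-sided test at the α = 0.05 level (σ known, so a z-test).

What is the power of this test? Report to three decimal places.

Power ≈ 0.905

Noncentrality parameter: δ = d·√n = 0.79 × √14 = 2.9559
Critical value for a one-sided test at α = 0.05: z_α = 1.645.
Power = Φ(δ − 1.645) = Φ(1.311) = 0.9051.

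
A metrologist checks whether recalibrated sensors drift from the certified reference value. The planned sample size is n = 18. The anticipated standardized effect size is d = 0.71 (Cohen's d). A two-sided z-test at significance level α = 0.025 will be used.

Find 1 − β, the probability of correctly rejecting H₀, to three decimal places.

Power ≈ 0.780

Noncentrality parameter: δ = d·√n = 0.71 × √18 = 3.0123
Two-sided α = 0.025 → critical value z_{0.0125} = 2.241.
Power = Φ(δ − 2.241) + Φ(−δ − 2.241) = Φ(0.771) + Φ(-5.254) = 0.7796 + 0.0000 = 0.7796.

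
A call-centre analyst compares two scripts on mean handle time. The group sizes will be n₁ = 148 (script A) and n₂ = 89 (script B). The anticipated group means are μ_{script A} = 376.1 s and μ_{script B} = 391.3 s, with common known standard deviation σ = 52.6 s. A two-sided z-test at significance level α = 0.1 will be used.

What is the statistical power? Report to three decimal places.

Standardized effect: d = |μ_{script A} − μ_{script B}| / σ = |376.1 − 391.3| / 52.6 = 0.2890
Noncentrality parameter: δ = d / √(1/n₁ + 1/n₂) = 0.2890 / √(1/148 + 1/89) = 2.1543
Critical value for a two-sided test at α = 0.1: z_{α/2} = 1.645.
Power = Φ(δ − 1.645) + Φ(−δ − 1.645) = Φ(0.509) + Φ(-3.799) = 0.6948 + 0.0001 = 0.6949.

Power ≈ 0.695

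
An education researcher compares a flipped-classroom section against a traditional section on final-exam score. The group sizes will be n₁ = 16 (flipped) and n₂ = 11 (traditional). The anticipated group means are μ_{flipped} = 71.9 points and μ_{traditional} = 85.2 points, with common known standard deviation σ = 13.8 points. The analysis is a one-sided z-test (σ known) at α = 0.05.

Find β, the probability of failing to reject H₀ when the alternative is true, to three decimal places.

Standardized effect: d = |μ_{flipped} − μ_{traditional}| / σ = |71.9 − 85.2| / 13.8 = 0.9638
Noncentrality parameter: δ = d / √(1/n₁ + 1/n₂) = 0.9638 / √(1/16 + 1/11) = 2.4606
Critical value for a one-sided test at α = 0.05: z_α = 1.645.
Power = P(Z > 1.645 − δ) = Φ(0.816) = 0.7927.
Type II error: β = 1 − power = 1 − 0.7927 = 0.2073.

β ≈ 0.207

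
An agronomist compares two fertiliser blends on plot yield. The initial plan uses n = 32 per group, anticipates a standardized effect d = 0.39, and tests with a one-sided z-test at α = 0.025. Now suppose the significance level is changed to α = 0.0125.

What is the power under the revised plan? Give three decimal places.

Power ≈ 0.248

δ = d·√(n/2) = 0.39 × √(32/2) = 1.5600 (unchanged). New critical value: z_{0.0125} = 2.241.
Revised power = Φ(δ − 2.241) = Φ(-0.681) = 0.2478.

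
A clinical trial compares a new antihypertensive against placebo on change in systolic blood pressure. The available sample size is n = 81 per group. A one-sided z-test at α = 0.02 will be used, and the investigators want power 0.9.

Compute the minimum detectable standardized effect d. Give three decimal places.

d ≈ 0.524

Required noncentrality: δ = z_{0.02} + z_{0.10} = 2.054 + 1.282 = 3.335.
δ = d·√(n/2) ⇒ d = δ/√(n/2) = 3.335/√(81/2) = 0.5241.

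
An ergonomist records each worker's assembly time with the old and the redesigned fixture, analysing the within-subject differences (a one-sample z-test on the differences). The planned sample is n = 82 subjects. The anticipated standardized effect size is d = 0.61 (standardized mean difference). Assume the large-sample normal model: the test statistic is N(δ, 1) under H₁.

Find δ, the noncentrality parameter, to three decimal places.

δ ≈ 5.524

The noncentrality parameter scales effect size by the design's sample-size factor: δ = d·√n = 0.61 × √82 = 5.5238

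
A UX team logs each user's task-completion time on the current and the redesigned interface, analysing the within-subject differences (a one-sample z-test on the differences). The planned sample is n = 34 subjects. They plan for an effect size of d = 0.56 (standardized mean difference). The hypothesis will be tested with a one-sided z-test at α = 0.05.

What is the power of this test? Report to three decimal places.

Noncentrality parameter: δ = d·√n = 0.56 × √34 = 3.2653
One-sided α = 0.05 → critical value z_{0.05} = 1.645.
Power = P(Z > 1.645 − δ) = Φ(1.620) = 0.9474.

Power ≈ 0.947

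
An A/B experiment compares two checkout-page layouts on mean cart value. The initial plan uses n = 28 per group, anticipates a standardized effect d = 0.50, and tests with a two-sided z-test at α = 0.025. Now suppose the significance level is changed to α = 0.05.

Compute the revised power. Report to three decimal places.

Power ≈ 0.465

δ = d·√(n/2) = 0.50 × √(28/2) = 1.8708 (unchanged). New critical value: z_{0.025} = 1.960.
Revised power = Φ(δ − 1.960) + Φ(−δ − 1.960) = Φ(-0.089) + Φ(-3.831) = 0.4645 + 0.0001 = 0.4646.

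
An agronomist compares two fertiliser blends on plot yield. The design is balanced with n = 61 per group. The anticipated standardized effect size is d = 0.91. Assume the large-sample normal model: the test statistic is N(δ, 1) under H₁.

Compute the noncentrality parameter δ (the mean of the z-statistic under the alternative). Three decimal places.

δ = d·√(n/2) = 0.91 × √(61/2) = 5.0256

δ ≈ 5.026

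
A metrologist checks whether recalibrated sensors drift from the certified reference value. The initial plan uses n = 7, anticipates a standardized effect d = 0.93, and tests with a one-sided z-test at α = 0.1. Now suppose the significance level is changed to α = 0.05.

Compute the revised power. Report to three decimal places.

Power ≈ 0.793

δ = d·√n = 0.93 × √7 = 2.4605 (unchanged). New critical value: z_{0.05} = 1.645.
Revised power = P(Z > 1.645 − δ) = Φ(0.816) = 0.7927.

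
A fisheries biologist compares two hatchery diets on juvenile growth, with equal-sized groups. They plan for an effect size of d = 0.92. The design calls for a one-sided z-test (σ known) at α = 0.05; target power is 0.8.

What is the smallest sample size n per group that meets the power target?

Set Φ(δ − 1.645) = 0.8; then δ − 1.645 = Φ⁻¹(0.8) = 0.842, giving δ = 2.486.
δ = d·√(n/2) ⇒ n = 2(δ/d)² = 2 × (2.486 / 0.92)² = 14.61.
Rounding up, n = 15 per group.

n = 15 per group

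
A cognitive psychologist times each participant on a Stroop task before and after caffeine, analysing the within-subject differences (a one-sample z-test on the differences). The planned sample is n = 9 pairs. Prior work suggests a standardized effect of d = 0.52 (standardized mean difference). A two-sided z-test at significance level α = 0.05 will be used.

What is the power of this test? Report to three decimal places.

Power ≈ 0.345

Noncentrality parameter: δ = d·√n = 0.52 × √9 = 1.5600
Critical value for a two-sided test at α = 0.05: z_{α/2} = 1.960.
Power = Φ(δ − 1.960) + Φ(−δ − 1.960) = Φ(-0.400) + Φ(-3.520) = 0.3446 + 0.0002 = 0.3448.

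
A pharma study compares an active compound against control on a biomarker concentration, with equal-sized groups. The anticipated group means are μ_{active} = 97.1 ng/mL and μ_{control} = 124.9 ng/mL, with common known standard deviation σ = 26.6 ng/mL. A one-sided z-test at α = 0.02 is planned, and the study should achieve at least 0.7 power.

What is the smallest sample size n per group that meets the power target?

n = 13 per group

Standardized effect: d = |μ_{active} − μ_{control}| / σ = |97.1 − 124.9| / 26.6 = 1.0451
For power 0.7 need Φ(δ − z_{0.02}) = 0.7, so δ = z_{0.02} + z_{0.30} = 2.054 + 0.524 = 2.578.
δ = d·√(n/2) ⇒ n = 2(δ/d)² = 2 × (2.578 / 1.0451)² = 12.17.
Rounding up, n = 13 per group.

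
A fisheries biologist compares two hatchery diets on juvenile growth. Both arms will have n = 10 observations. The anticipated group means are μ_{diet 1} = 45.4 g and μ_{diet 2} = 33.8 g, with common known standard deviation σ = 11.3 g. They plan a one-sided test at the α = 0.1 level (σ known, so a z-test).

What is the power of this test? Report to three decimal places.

Power ≈ 0.845

Standardized effect: d = |μ_{diet 1} − μ_{diet 2}| / σ = |45.4 − 33.8| / 11.3 = 1.0265
Noncentrality parameter: δ = d·√(n/2) = 1.0265 × √(10/2) = 2.2954
One-sided α = 0.1 → critical value z_{0.1} = 1.282.
Power = P(Z > 1.282 − δ) = Φ(1.014) = 0.8447.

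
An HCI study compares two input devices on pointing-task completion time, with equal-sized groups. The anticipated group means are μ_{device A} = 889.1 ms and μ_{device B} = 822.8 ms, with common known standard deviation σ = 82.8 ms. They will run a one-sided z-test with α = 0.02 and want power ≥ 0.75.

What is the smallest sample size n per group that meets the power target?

Standardized effect: d = |μ_{device A} − μ_{device B}| / σ = |889.1 − 822.8| / 82.8 = 0.8007
Set Φ(δ − 2.054) = 0.75; then δ − 2.054 = Φ⁻¹(0.75) = 0.674, giving δ = 2.728.
δ = d·√(n/2) ⇒ n = 2(δ/d)² = 2 × (2.728 / 0.8007)² = 23.22.
Rounding up, n = 24 per group.

n = 24 per group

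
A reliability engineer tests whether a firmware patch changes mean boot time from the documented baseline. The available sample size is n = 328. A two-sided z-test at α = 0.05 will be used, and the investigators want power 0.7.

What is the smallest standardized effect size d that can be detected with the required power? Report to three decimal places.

d ≈ 0.137

Need Φ(δ − 1.960) = 0.7, so δ = 1.960 + 0.524 = 2.484.
(The second rejection-region term Φ(−δ − z_{α/2}) is negligible and dropped.)
δ = d·√n ⇒ d = δ/√n = 2.484/√328 = 0.1372.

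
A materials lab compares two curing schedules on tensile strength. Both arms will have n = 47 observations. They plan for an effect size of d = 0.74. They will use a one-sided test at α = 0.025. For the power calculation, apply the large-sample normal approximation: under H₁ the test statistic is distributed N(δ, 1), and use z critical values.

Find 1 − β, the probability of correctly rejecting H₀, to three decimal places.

Noncentrality parameter: δ = d·√(n/2) = 0.74 × √(47/2) = 3.5873
One-sided α = 0.025 → critical value z_{0.025} = 1.960.
Power = P(Z > 1.960 − δ) = Φ(1.627) = 0.9482.

Power ≈ 0.948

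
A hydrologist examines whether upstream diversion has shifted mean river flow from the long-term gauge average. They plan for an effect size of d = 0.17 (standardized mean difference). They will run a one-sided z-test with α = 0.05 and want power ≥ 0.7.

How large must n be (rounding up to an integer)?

Set Φ(δ − 1.645) = 0.7; then δ − 1.645 = Φ⁻¹(0.7) = 0.524, giving δ = 2.169.
δ = d·√n ⇒ n = (δ/d)² = (2.169 / 0.17)² = 162.83.
Rounding up, n = 163.

n = 163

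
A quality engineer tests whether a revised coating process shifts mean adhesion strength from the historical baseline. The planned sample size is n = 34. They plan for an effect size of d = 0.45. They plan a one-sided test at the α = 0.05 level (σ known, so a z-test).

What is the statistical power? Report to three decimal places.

Noncentrality parameter: δ = d·√n = 0.45 × √34 = 2.6239
One-sided α = 0.05 → critical value z_{0.05} = 1.645.
Power = Φ(δ − 1.645) = Φ(0.979) = 0.8362.

Power ≈ 0.836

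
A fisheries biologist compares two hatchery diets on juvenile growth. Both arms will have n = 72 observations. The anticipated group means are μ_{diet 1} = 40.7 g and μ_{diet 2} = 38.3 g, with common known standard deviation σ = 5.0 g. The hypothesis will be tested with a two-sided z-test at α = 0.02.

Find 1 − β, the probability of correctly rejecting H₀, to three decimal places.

Standardized effect: d = |μ_{diet 1} − μ_{diet 2}| / σ = |40.7 − 38.3| / 5.0 = 0.4800
Noncentrality parameter: δ = d·√(n/2) = 0.4800 × √(72/2) = 2.8800
Critical value for a two-sided test at α = 0.02: z_{α/2} = 2.326.
Power = Φ(δ − 2.326) + Φ(−δ − 2.326) = Φ(0.554) + Φ(-5.206) = 0.7101 + 0.0000 = 0.7101.

Power ≈ 0.710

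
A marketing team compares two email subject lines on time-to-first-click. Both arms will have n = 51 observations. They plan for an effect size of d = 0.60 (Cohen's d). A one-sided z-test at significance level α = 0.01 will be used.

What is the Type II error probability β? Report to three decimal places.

β ≈ 0.241

Noncentrality parameter: δ = d·√(n/2) = 0.60 × √(51/2) = 3.0299
Critical value for a one-sided test at α = 0.01: z_α = 2.326.
Power = P(Z > 2.326 − δ) = Φ(0.704) = 0.7591.
Type II error: β = 1 − power = 1 − 0.7591 = 0.2409.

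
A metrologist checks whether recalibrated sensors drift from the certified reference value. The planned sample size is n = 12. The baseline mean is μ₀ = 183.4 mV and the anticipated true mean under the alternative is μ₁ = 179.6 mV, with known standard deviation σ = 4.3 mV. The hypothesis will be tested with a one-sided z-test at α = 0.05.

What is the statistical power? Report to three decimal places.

Standardized effect: d = |μ₁ − μ₀| / σ = |179.6 − 183.4| / 4.3 = 0.8837
Noncentrality parameter: δ = d·√n = 0.8837 × √12 = 3.0613
One-sided α = 0.05 → critical value z_{0.05} = 1.645.
Power = P(Z > 1.645 − δ) = Φ(1.416) = 0.9217.

Power ≈ 0.922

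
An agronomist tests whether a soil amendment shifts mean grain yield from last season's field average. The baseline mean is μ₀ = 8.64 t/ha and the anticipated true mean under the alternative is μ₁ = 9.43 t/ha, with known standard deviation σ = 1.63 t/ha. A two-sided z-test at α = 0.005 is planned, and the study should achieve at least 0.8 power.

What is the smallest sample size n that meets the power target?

Standardized effect: d = |μ₁ − μ₀| / σ = |9.43 − 8.64| / 1.63 = 0.4847
Set Φ(δ − 2.807) = 0.8; then δ − 2.807 = Φ⁻¹(0.8) = 0.842, giving δ = 3.649.
(The Φ(−δ − z_{α/2}) term is vanishingly small for δ > 0 and is dropped in the standard sample-size formula.)
δ = d·√n ⇒ n = (δ/d)² = (3.649 / 0.4847)² = 56.67.
Round up to the next whole unit.

n = 57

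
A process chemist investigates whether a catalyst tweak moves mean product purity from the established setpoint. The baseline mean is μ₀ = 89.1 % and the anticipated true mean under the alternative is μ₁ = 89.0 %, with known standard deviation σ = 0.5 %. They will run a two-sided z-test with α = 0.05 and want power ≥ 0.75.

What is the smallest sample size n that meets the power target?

Standardized effect: d = |μ₁ − μ₀| / σ = |89.0 − 89.1| / 0.5 = 0.2000
Set Φ(δ − 1.960) = 0.75; then δ − 1.960 = Φ⁻¹(0.75) = 0.674, giving δ = 2.634.
(For δ > 0 the lower-tail rejection region contributes negligibly to power, so the one-term inversion is standard.)
δ = d·√n ⇒ n = (δ/d)² = (2.634 / 0.2000)² = 173.51.
Round up to the next whole unit.

n = 174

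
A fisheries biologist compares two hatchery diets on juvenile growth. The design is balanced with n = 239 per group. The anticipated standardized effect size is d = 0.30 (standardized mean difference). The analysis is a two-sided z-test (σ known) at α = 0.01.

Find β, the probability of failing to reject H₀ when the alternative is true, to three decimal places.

Noncentrality parameter: δ = d·√(n/2) = 0.30 × √(239/2) = 3.2795
Two-sided α = 0.01 → critical value z_{0.005} = 2.576.
Power = Φ(δ − 2.576) + Φ(−δ − 2.576) = Φ(0.704) + Φ(-5.855) = 0.7592 + 0.0000 = 0.7592.
Type II error: β = 1 − power = 1 − 0.7592 = 0.2408.

β ≈ 0.241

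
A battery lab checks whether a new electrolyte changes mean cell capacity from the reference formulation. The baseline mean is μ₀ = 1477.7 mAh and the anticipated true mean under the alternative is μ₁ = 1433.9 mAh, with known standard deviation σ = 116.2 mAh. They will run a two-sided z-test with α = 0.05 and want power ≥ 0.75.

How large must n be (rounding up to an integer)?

Standardized effect: d = |μ₁ − μ₀| / σ = |1433.9 − 1477.7| / 116.2 = 0.3769
Set Φ(δ − 1.960) = 0.75; then δ − 1.960 = Φ⁻¹(0.75) = 0.674, giving δ = 2.634.
(Ignoring the negligible lower-tail rejection probability gives the usual closed-form inversion.)
δ = d·√n ⇒ n = (δ/d)² = (2.634 / 0.3769)² = 48.85.
Round up to the next whole unit.

n = 49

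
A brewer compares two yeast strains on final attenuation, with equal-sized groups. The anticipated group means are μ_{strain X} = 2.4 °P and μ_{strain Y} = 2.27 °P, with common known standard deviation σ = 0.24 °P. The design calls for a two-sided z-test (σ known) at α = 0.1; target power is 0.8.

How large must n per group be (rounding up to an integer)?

Standardized effect: d = |μ_{strain X} − μ_{strain Y}| / σ = |2.4 − 2.27| / 0.24 = 0.5417
For power 0.8 need Φ(δ − z_{0.05}) = 0.8, so δ = z_{0.05} + z_{0.20} = 1.645 + 0.842 = 2.486.
(For δ > 0 the lower-tail rejection region contributes negligibly to power, so the one-term inversion is standard.)
δ = d·√(n/2) ⇒ n = 2(δ/d)² = 2 × (2.486 / 0.5417)² = 42.14.
Round up to the next whole unit.

n = 43 per group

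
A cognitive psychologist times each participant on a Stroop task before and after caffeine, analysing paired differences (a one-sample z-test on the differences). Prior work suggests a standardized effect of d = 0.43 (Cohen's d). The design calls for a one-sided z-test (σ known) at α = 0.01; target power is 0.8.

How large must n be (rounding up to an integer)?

n = 55

For power 0.8 need Φ(δ − z_{0.01}) = 0.8, so δ = z_{0.01} + z_{0.20} = 2.326 + 0.842 = 3.168.
δ = d·√n ⇒ n = (δ/d)² = (3.168 / 0.43)² = 54.28.
Round up to the next whole unit.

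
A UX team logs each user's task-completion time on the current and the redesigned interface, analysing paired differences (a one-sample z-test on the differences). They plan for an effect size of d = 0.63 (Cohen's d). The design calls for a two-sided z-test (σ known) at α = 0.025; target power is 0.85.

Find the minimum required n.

n = 28

For power 0.85 need Φ(δ − z_{0.0125}) = 0.85, so δ = z_{0.0125} + z_{0.15} = 2.241 + 1.036 = 3.278.
(For δ > 0 the lower-tail rejection region contributes negligibly to power, so the one-term inversion is standard.)
δ = d·√n ⇒ n = (δ/d)² = (3.278 / 0.63)² = 27.07.
Round up to the next whole unit.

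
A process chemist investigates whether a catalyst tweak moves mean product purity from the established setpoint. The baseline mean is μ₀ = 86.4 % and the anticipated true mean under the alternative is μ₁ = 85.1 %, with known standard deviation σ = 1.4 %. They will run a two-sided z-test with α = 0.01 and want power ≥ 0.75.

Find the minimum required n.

n = 13

Standardized effect: d = |μ₁ − μ₀| / σ = |85.1 − 86.4| / 1.4 = 0.9286
Set Φ(δ − 2.576) = 0.75; then δ − 2.576 = Φ⁻¹(0.75) = 0.674, giving δ = 3.250.
(The Φ(−δ − z_{α/2}) term is vanishingly small for δ > 0 and is dropped in the standard sample-size formula.)
δ = d·√n ⇒ n = (δ/d)² = (3.250 / 0.9286)² = 12.25.
Rounding up, n = 13.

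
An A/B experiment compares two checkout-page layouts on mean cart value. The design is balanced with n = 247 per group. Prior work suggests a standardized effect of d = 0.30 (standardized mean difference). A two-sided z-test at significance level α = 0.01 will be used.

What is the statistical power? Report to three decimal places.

Power ≈ 0.776

Noncentrality parameter: δ = d·√(n/2) = 0.30 × √(247/2) = 3.3339
Two-sided α = 0.01 → critical value z_{0.005} = 2.576.
Power = Φ(δ − 2.576) + Φ(−δ − 2.576) = Φ(0.758) + Φ(-5.910) = 0.7758 + 0.0000 = 0.7758.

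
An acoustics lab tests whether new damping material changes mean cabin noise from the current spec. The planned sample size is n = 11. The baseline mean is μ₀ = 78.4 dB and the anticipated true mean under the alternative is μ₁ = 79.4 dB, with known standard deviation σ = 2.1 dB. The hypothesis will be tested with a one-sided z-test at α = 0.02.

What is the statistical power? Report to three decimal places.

Standardized effect: d = |μ₁ − μ₀| / σ = |79.4 − 78.4| / 2.1 = 0.4762
Noncentrality parameter: λ = d·√n = 0.4762 × √11 = 1.5793
Critical value for a one-sided test at α = 0.02: z_α = 2.054.
Power = P(Z > 2.054 − λ) = Φ(-0.474) = 0.3176.

Power ≈ 0.318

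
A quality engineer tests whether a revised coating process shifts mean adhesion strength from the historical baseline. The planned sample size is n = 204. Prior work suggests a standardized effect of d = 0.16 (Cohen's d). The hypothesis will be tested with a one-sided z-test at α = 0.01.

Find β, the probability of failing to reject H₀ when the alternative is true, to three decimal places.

Noncentrality parameter: δ = d·√n = 0.16 × √204 = 2.2853
One-sided α = 0.01 → critical value z_{0.01} = 2.326.
Power = P(Z > 2.326 − δ) = Φ(-0.041) = 0.4836.
Type II error: β = 1 − power = 1 − 0.4836 = 0.5164.

β ≈ 0.516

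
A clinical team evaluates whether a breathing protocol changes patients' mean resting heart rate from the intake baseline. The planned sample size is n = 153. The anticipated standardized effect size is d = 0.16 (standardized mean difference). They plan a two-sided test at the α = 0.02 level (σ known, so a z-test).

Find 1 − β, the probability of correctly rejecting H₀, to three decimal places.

Power ≈ 0.364

Noncentrality parameter: δ = d·√n = 0.16 × √153 = 1.9791
Two-sided α = 0.02 → critical value z_{0.01} = 2.326.
Power = Φ(δ − 2.326) + Φ(−δ − 2.326) = Φ(-0.347) + Φ(-4.305) = 0.3642 + 0.0000 = 0.3642.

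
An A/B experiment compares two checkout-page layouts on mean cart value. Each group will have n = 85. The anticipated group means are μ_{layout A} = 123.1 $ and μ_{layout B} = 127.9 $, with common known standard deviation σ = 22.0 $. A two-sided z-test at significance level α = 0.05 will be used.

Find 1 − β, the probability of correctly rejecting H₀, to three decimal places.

Power ≈ 0.296

Standardized effect: d = |μ_{layout A} − μ_{layout B}| / σ = |123.1 − 127.9| / 22.0 = 0.2182
Noncentrality parameter: λ = d·√(n/2) = 0.2182 × √(85/2) = 1.4224
Critical value for a two-sided test at α = 0.05: z_{α/2} = 1.960.
Power = Φ(λ − 1.960) + Φ(−λ − 1.960) = Φ(-0.538) + Φ(-3.382) = 0.2954 + 0.0004 = 0.2958.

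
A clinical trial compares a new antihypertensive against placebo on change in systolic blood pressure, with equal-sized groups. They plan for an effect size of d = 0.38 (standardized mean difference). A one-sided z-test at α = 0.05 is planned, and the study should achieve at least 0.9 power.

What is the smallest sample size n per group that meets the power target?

n = 119 per group

For power 0.9 need Φ(δ − z_{0.05}) = 0.9, so δ = z_{0.05} + z_{0.10} = 1.645 + 1.282 = 2.926.
δ = d·√(n/2) ⇒ n = 2(δ/d)² = 2 × (2.926 / 0.38)² = 118.61.
Rounding up, n = 119 per group.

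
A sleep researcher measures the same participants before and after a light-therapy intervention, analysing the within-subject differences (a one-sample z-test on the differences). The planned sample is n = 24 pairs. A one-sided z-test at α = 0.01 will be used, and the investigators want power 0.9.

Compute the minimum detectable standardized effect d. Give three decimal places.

Need Φ(δ − 2.326) = 0.9, so δ = 2.326 + 1.282 = 3.608.
δ = d·√n ⇒ d = δ/√n = 3.608/√24 = 0.7365.

d ≈ 0.736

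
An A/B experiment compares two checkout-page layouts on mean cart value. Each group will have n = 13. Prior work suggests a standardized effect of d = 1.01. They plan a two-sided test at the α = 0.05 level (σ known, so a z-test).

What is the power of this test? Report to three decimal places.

Power ≈ 0.731

Noncentrality parameter: δ = d·√(n/2) = 1.01 × √(13/2) = 2.5750
Two-sided α = 0.05 → critical value z_{0.025} = 1.960.
Power = Φ(δ − 1.960) + Φ(−δ − 1.960) = Φ(0.615) + Φ(-4.535) = 0.7307 + 0.0000 = 0.7307.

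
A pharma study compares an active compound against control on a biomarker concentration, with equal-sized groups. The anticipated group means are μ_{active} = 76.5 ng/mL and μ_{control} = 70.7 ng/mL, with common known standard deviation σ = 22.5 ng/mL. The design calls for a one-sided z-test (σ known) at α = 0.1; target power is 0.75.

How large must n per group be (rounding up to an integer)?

Standardized effect: d = |μ_{active} − μ_{control}| / σ = |76.5 − 70.7| / 22.5 = 0.2578
Set Φ(δ − 1.282) = 0.75; then δ − 1.282 = Φ⁻¹(0.75) = 0.674, giving δ = 1.956.
δ = d·√(n/2) ⇒ n = 2(δ/d)² = 2 × (1.956 / 0.2578)² = 115.16.
Round up to the next whole unit.

n = 116 per group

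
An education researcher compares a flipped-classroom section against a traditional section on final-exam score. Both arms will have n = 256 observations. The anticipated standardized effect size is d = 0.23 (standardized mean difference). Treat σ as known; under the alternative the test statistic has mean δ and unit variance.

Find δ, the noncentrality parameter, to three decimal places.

δ ≈ 2.602

δ = d·√(n/2) = 0.23 × √(256/2) = 2.6022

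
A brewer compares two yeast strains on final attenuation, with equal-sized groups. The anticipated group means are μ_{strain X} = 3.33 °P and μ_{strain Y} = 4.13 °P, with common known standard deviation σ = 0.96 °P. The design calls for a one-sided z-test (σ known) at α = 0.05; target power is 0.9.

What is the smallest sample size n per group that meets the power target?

Standardized effect: d = |μ_{strain X} − μ_{strain Y}| / σ = |3.33 − 4.13| / 0.96 = 0.8333
Set Φ(δ − 1.645) = 0.9; then δ − 1.645 = Φ⁻¹(0.9) = 1.282, giving δ = 2.926.
δ = d·√(n/2) ⇒ n = 2(δ/d)² = 2 × (2.926 / 0.8333)² = 24.66.
Round up to the next whole unit.

n = 25 per group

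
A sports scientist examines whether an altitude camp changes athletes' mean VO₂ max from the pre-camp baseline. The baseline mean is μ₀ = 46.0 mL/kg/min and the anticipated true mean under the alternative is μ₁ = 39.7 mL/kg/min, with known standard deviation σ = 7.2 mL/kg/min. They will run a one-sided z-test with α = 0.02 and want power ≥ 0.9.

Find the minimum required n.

n = 15

Standardized effect: d = |μ₁ − μ₀| / σ = |39.7 − 46.0| / 7.2 = 0.8750
Set Φ(δ − 2.054) = 0.9; then δ − 2.054 = Φ⁻¹(0.9) = 1.282, giving δ = 3.335.
δ = d·√n ⇒ n = (δ/d)² = (3.335 / 0.8750)² = 14.53.
Rounding up, n = 15.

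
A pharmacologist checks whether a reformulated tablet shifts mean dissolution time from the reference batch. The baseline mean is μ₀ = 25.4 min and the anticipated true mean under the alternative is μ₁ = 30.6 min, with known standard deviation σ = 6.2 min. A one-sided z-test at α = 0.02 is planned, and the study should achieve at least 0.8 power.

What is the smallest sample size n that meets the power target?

n = 12

Standardized effect: d = |μ₁ − μ₀| / σ = |30.6 − 25.4| / 6.2 = 0.8387
Set Φ(δ − 2.054) = 0.8; then δ − 2.054 = Φ⁻¹(0.8) = 0.842, giving δ = 2.895.
δ = d·√n ⇒ n = (δ/d)² = (2.895 / 0.8387)² = 11.92.
Round up to the next whole unit.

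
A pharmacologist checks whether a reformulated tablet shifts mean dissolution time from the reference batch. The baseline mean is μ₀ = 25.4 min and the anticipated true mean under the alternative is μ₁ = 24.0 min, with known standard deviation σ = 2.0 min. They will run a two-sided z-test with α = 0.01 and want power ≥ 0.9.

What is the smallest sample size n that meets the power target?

Standardized effect: d = |μ₁ − μ₀| / σ = |24.0 − 25.4| / 2.0 = 0.7000
For power 0.9 need Φ(δ − z_{0.005}) = 0.9, so δ = z_{0.005} + z_{0.10} = 2.576 + 1.282 = 3.857.
(Ignoring the negligible lower-tail rejection probability gives the usual closed-form inversion.)
δ = d·√n ⇒ n = (δ/d)² = (3.857 / 0.7000)² = 30.37.
Rounding up, n = 31.

n = 31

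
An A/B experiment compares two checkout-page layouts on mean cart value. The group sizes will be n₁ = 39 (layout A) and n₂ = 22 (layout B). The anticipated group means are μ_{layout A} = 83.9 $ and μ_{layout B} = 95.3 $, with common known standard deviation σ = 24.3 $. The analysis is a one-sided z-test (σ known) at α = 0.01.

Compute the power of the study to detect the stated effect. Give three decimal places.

Standardized effect: d = |μ_{layout A} − μ_{layout B}| / σ = |83.9 − 95.3| / 24.3 = 0.4691
Noncentrality parameter: δ = d / √(1/n₁ + 1/n₂) = 0.4691 / √(1/39 + 1/22) = 1.7595
Critical value for a one-sided test at α = 0.01: z_α = 2.326.
Power = P(Z > 2.326 − δ) = Φ(-0.567) = 0.2854.

Power ≈ 0.285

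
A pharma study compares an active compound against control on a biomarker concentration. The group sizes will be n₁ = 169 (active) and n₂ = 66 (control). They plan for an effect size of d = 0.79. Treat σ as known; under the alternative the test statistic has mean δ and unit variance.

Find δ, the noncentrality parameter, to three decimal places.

δ = d / √(1/n₁ + 1/n₂) = 0.79 / √(1/169 + 1/66) = 5.4426

δ ≈ 5.443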